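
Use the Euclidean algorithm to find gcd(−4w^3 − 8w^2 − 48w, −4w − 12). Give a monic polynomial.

1

Apply the Euclidean algorithm:
  −4w^3 − 8w^2 − 48w = (w^2 − w + 15)(−4w − 12) + (180)
  −4w − 12 = (−(1/45)w − 1/15)(180) + (0)
The last nonzero remainder is the constant 180, so the polynomials are coprime and gcd = 1.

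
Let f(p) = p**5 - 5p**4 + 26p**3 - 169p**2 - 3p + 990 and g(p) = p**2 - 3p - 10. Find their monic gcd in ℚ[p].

p**2 - 3p - 10

Apply the Euclidean algorithm:
  p**5 - 5p**4 + 26p**3 - 169p**2 - 3p + 990 = (p**3 - 2p**2 + 30p - 99)(p**2 - 3p - 10) + (0)
The last nonzero remainder p**2 - 3p - 10 is already monic.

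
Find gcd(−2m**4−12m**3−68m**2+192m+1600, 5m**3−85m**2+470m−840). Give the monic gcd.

Repeated division with remainder:
  −2m**4−12m**3−68m**2+192m+1600 = (−(2/5)m−46/5)(5m**3−85m**2+470m−840) + (−662m**2+4180m−6128)
  5m**3−85m**2+470m−840 = (−(5/662)m+17685/219122)(−662m**2+4180m−6128) + ((9461100/109561)m−37844400/109561)
  −662m**2+4180m−6128 = (−(36264691/4730550)m+41961863/2365275)((9461100/109561)m−37844400/109561) + (0)
Last nonzero remainder: (9461100/109561)m−37844400/109561. Dividing through by 9461100/109561 gives the monic gcd m−4.

m−4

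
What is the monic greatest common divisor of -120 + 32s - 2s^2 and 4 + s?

Euclidean algorithm in ℚ[s]:
  -2s^2 + 32s - 120 = (-2s + 40)(s + 4) + (-280)
  s + 4 = (-(1/280)s - 1/70)(-280) + (0)
The last nonzero remainder is the constant -280, so the polynomials are coprime and gcd = 1.

1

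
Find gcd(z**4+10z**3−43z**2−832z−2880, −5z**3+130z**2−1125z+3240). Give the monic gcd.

z−9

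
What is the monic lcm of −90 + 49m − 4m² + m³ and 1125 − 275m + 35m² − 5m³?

450 − 335m + 69m² − 9m³ + m⁴

Repeated division with remainder:
  m³ − 4m² + 49m − 90 = (−1/5)(−5m³ + 35m² − 275m + 1125) + (3m² − 6m + 135)
  −5m³ + 35m² − 275m + 1125 = (−(5/3)m + 25/3)(3m² − 6m + 135) + (0)
Last nonzero remainder: 3m² − 6m + 135. Dividing through by 3 gives the monic gcd m² − 2m + 45.
Then lcm(f, g) = f·g / gcd(f, g); expanding and making the result monic gives the answer.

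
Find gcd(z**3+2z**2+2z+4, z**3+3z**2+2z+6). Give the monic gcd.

z**2+2

Apply the Euclidean algorithm:
  z**3+2z**2+2z+4 = (z**3+3z**2+2z+6) + (-z**2-2)
  z**3+3z**2+2z+6 = (-z-3)(-z**2-2) + (0)
Last nonzero remainder: -z**2-2. Dividing through by -1 gives the monic gcd z**2+2.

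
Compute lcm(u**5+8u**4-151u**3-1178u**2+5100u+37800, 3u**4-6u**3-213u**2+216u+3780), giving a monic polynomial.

u**7+7u**6-189u**5-1267u**4+10808u**3+68040u**2-190800u-1134000

By polynomial division,
  u**5+8u**4-151u**3-1178u**2+5100u+37800 = ((1/3)u+10/3)(3u**4-6u**3-213u**2+216u+3780) + (-60u**3-540u**2+3120u+25200)
  3u**4-6u**3-213u**2+216u+3780 = (-(1/20)u+11/20)(-60u**3-540u**2+3120u+25200) + (240u**2-240u-10080)
  -60u**3-540u**2+3120u+25200 = (-(1/4)u-5/2)(240u**2-240u-10080) + (0)
Last nonzero remainder: 240u**2-240u-10080. Dividing through by 240 gives the monic gcd u**2-u-42.
Then lcm(f, g) = f·g / gcd(f, g); expanding and making the result monic gives the answer.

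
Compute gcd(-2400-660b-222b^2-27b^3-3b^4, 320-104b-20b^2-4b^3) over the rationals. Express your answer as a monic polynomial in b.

Repeated division with remainder:
  -3b^4-27b^3-222b^2-660b-2400 = ((3/4)b+3)(-4b^3-20b^2-104b+320) + (-84b^2-588b-3360)
  -4b^3-20b^2-104b+320 = ((1/21)b-2/21)(-84b^2-588b-3360) + (0)
Last nonzero remainder: -84b^2-588b-3360. Dividing through by -84 gives the monic gcd b^2+7b+40.

40+7b+b^2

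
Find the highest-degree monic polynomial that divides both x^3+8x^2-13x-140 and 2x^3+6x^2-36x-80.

By polynomial division,
  x^3+8x^2-13x-140 = (1/2)(2x^3+6x^2-36x-80) + (5x^2+5x-100)
  2x^3+6x^2-36x-80 = ((2/5)x+4/5)(5x^2+5x-100) + (0)
Last nonzero remainder: 5x^2+5x-100. Dividing through by 5 gives the monic gcd x^2+x-20.

x^2+x-20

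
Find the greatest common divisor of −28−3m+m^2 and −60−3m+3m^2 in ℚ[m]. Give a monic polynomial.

4+m

Repeated division with remainder:
  m^2−3m−28 = (1/3)(3m^2−3m−60) + (−2m−8)
  3m^2−3m−60 = (−(3/2)m+15/2)(−2m−8) + (0)
Last nonzero remainder: −2m−8. Dividing through by −2 gives the monic gcd m+4.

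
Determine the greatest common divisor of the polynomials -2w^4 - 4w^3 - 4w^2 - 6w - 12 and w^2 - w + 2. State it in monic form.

w^2 - w + 2

Apply the Euclidean algorithm:
  -2w^4 - 4w^3 - 4w^2 - 6w - 12 = (-2w^2 - 6w - 6)(w^2 - w + 2) + (0)
The last nonzero remainder w^2 - w + 2 is already monic.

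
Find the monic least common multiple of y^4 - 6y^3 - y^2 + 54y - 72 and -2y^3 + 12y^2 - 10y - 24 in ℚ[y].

y^5 - 5y^4 - 7y^3 + 53y^2 - 18y - 72

Apply the Euclidean algorithm:
  y^4 - 6y^3 - y^2 + 54y - 72 = (-(1/2)y)(-2y^3 + 12y^2 - 10y - 24) + (-6y^2 + 42y - 72)
  -2y^3 + 12y^2 - 10y - 24 = ((1/3)y + 1/3)(-6y^2 + 42y - 72) + (0)
Last nonzero remainder: -6y^2 + 42y - 72. Dividing through by -6 gives the monic gcd y^2 - 7y + 12.
Then lcm(f, g) = f·g / gcd(f, g); expanding and making the result monic gives the answer.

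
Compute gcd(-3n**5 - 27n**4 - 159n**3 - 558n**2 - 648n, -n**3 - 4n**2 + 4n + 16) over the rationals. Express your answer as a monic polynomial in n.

Apply the Euclidean algorithm:
  -3n**5 - 27n**4 - 159n**3 - 558n**2 - 648n = (3n**2 + 15n + 111)(-n**3 - 4n**2 + 4n + 16) + (-222n**2 - 1332n - 1776)
  -n**3 - 4n**2 + 4n + 16 = ((1/222)n - 1/111)(-222n**2 - 1332n - 1776) + (0)
Last nonzero remainder: -222n**2 - 1332n - 1776. Dividing through by -222 gives the monic gcd n**2 + 6n + 8.

n**2 + 6n + 8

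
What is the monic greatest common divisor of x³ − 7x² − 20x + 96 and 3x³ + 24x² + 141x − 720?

Euclidean algorithm in ℚ[x]:
  x³ − 7x² − 20x + 96 = (1/3)(3x³ + 24x² + 141x − 720) + (−15x² − 67x + 336)
  3x³ + 24x² + 141x − 720 = (−(1/5)x − 53/75)(−15x² − 67x + 336) + ((12064/75)x − 12064/25)
  −15x² − 67x + 336 = (−(1125/12064)x − 525/754)((12064/75)x − 12064/25) + (0)
Last nonzero remainder: (12064/75)x − 12064/25. Dividing through by 12064/75 gives the monic gcd x − 3.

x − 3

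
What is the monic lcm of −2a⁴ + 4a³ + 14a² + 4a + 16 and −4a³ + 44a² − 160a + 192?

a⁶ − 9a⁵ + 19a⁴ + 23a³ − 78a² + 32a − 96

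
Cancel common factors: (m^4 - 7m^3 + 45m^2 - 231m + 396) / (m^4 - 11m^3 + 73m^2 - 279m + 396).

Euclidean algorithm in ℚ[m]:
  m^4 - 7m^3 + 45m^2 - 231m + 396 = (m^4 - 11m^3 + 73m^2 - 279m + 396) + (4m^3 - 28m^2 + 48m)
  m^4 - 11m^3 + 73m^2 - 279m + 396 = ((1/4)m - 1)(4m^3 - 28m^2 + 48m) + (33m^2 - 231m + 396)
  4m^3 - 28m^2 + 48m = ((4/33)m)(33m^2 - 231m + 396) + (0)
Last nonzero remainder: 33m^2 - 231m + 396. Dividing through by 33 gives the monic gcd m^2 - 7m + 12.
Cancel m^2 - 7m + 12 from numerator and denominator to get the reduced form.

(m^2 + 33)/(m^2 - 4m + 33)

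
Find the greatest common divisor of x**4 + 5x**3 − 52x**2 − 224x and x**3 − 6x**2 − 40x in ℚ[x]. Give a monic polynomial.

By polynomial division,
  x**4 + 5x**3 − 52x**2 − 224x = (x + 11)(x**3 − 6x**2 − 40x) + (54x**2 + 216x)
  x**3 − 6x**2 − 40x = ((1/54)x − 5/27)(54x**2 + 216x) + (0)
Last nonzero remainder: 54x**2 + 216x. Dividing through by 54 gives the monic gcd x**2 + 4x.

x**2 + 4x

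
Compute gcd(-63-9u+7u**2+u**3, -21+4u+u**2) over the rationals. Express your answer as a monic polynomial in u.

Euclidean algorithm in ℚ[u]:
  u**3+7u**2-9u-63 = (u+3)(u**2+4u-21) + (0)
The last nonzero remainder u**2+4u-21 is already monic.

-21+4u+u**2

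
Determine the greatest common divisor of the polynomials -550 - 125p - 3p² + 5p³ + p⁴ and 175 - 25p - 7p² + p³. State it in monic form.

-25 + p²

By polynomial division,
  p⁴ + 5p³ - 3p² - 125p - 550 = (p + 12)(p³ - 7p² - 25p + 175) + (106p² - 2650)
  p³ - 7p² - 25p + 175 = ((1/106)p - 7/106)(106p² - 2650) + (0)
Last nonzero remainder: 106p² - 2650. Dividing through by 106 gives the monic gcd p² - 25.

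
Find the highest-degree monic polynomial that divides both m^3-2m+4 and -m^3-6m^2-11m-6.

Repeated division with remainder:
  m^3-2m+4 = (-1)(-m^3-6m^2-11m-6) + (-6m^2-13m-2)
  -m^3-6m^2-11m-6 = ((1/6)m+23/36)(-6m^2-13m-2) + (-(85/36)m-85/18)
  -6m^2-13m-2 = ((216/85)m+36/85)(-(85/36)m-85/18) + (0)
Last nonzero remainder: -(85/36)m-85/18. Dividing through by -85/36 gives the monic gcd m+2.

m+2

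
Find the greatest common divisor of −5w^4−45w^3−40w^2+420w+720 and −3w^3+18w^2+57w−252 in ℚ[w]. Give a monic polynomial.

w^2+w−12

Apply the Euclidean algorithm:
  −5w^4−45w^3−40w^2+420w+720 = ((5/3)w+25)(−3w^3+18w^2+57w−252) + (−585w^2−585w+7020)
  −3w^3+18w^2+57w−252 = ((1/195)w−7/195)(−585w^2−585w+7020) + (0)
Last nonzero remainder: −585w^2−585w+7020. Dividing through by −585 gives the monic gcd w^2+w−12.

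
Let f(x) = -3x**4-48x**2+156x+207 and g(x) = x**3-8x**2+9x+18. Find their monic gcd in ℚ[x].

By polynomial division,
  -3x**4-48x**2+156x+207 = (-3x-24)(x**3-8x**2+9x+18) + (-213x**2+426x+639)
  x**3-8x**2+9x+18 = (-(1/213)x+2/71)(-213x**2+426x+639) + (0)
Last nonzero remainder: -213x**2+426x+639. Dividing through by -213 gives the monic gcd x**2-2x-3.

x**2-2x-3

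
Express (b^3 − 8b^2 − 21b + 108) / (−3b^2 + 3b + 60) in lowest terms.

(−b^2 + 12b − 27)/(3b − 15)

Euclidean algorithm in ℚ[b]:
  b^3 − 8b^2 − 21b + 108 = (−(1/3)b + 7/3)(−3b^2 + 3b + 60) + (−8b − 32)
  −3b^2 + 3b + 60 = ((3/8)b − 15/8)(−8b − 32) + (0)
Last nonzero remainder: −8b − 32. Dividing through by −8 gives the monic gcd b + 4.
Cancel b + 4 from numerator and denominator to get the reduced form.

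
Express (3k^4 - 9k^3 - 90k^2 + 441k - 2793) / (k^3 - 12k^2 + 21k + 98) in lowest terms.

(3k^3 + 12k^2 - 6k + 399)/(k^2 - 5k - 14)

Euclidean algorithm in ℚ[k]:
  3k^4 - 9k^3 - 90k^2 + 441k - 2793 = (3k + 27)(k^3 - 12k^2 + 21k + 98) + (171k^2 - 420k - 5439)
  k^3 - 12k^2 + 21k + 98 = ((1/171)k - 544/9747)(171k^2 - 420k - 5439) + ((95410/3249)k - 667870/3249)
  171k^2 - 420k - 5439 = ((555579/95410)k + 360639/13630)((95410/3249)k - 667870/3249) + (0)
Last nonzero remainder: (95410/3249)k - 667870/3249. Dividing through by 95410/3249 gives the monic gcd k - 7.
Cancel k - 7 from numerator and denominator to get the reduced form.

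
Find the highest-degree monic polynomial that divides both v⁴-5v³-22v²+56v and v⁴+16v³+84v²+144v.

v²+4v

By polynomial division,
  v⁴-5v³-22v²+56v = (v⁴+16v³+84v²+144v) + (-21v³-106v²-88v)
  v⁴+16v³+84v²+144v = (-(1/21)v-230/441)(-21v³-106v²-88v) + ((10816/441)v²+(43264/441)v)
  -21v³-106v²-88v = (-(9261/10816)v-4851/5408)((10816/441)v²+(43264/441)v) + (0)
Last nonzero remainder: (10816/441)v²+(43264/441)v. Dividing through by 10816/441 gives the monic gcd v²+4v.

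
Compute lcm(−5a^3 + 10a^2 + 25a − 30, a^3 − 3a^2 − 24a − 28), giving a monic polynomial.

a^5 − 7a^4 − 9a^3 + 59a^2 + 40a − 84

Euclidean algorithm in ℚ[a]:
  −5a^3 + 10a^2 + 25a − 30 = (−5)(a^3 − 3a^2 − 24a − 28) + (−5a^2 − 95a − 170)
  a^3 − 3a^2 − 24a − 28 = (−(1/5)a + 22/5)(−5a^2 − 95a − 170) + (360a + 720)
  −5a^2 − 95a − 170 = (−(1/72)a − 17/72)(360a + 720) + (0)
Last nonzero remainder: 360a + 720. Dividing through by 360 gives the monic gcd a + 2.
Then lcm(f, g) = f·g / gcd(f, g); expanding and making the result monic gives the answer.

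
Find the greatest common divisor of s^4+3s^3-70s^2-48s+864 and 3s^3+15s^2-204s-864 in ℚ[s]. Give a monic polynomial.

Euclidean algorithm in ℚ[s]:
  s^4+3s^3-70s^2-48s+864 = ((1/3)s-2/3)(3s^3+15s^2-204s-864) + (8s^2+104s+288)
  3s^3+15s^2-204s-864 = ((3/8)s-3)(8s^2+104s+288) + (0)
Last nonzero remainder: 8s^2+104s+288. Dividing through by 8 gives the monic gcd s^2+13s+36.

s^2+13s+36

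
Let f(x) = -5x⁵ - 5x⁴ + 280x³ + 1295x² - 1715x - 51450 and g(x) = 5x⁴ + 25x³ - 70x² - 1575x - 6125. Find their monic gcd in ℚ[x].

x³ - 14x - 245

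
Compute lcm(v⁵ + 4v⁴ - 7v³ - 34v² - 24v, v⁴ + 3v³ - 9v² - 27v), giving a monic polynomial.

v⁷ + 10v⁶ + 26v⁵ - 40v⁴ - 291v³ - 450v² - 216v

Repeated division with remainder:
  v⁵ + 4v⁴ - 7v³ - 34v² - 24v = (v + 1)(v⁴ + 3v³ - 9v² - 27v) + (-v³ + 2v² + 3v)
  v⁴ + 3v³ - 9v² - 27v = (-v - 5)(-v³ + 2v² + 3v) + (4v² - 12v)
  -v³ + 2v² + 3v = (-(1/4)v - 1/4)(4v² - 12v) + (0)
Last nonzero remainder: 4v² - 12v. Dividing through by 4 gives the monic gcd v² - 3v.
Then lcm(f, g) = f·g / gcd(f, g); expanding and making the result monic gives the answer.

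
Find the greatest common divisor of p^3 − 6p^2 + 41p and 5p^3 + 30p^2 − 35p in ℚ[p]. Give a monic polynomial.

p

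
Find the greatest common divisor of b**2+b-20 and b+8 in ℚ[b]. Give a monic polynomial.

Repeated division with remainder:
  b**2+b-20 = (b-7)(b+8) + (36)
  b+8 = ((1/36)b+2/9)(36) + (0)
The last nonzero remainder is the constant 36, so the polynomials are coprime and gcd = 1.

1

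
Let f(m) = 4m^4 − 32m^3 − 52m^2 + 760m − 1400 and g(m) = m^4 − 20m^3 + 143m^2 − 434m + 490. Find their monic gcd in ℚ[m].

Euclidean algorithm in ℚ[m]:
  4m^4 − 32m^3 − 52m^2 + 760m − 1400 = (4)(m^4 − 20m^3 + 143m^2 − 434m + 490) + (48m^3 − 624m^2 + 2496m − 3360)
  m^4 − 20m^3 + 143m^2 − 434m + 490 = ((1/48)m − 7/48)(48m^3 − 624m^2 + 2496m − 3360) + (0)
Last nonzero remainder: 48m^3 − 624m^2 + 2496m − 3360. Dividing through by 48 gives the monic gcd m^3 − 13m^2 + 52m − 70.

m^3 − 13m^2 + 52m − 70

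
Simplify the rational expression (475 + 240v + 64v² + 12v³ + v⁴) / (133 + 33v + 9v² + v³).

(25 + 10v + v²)/(7 + v)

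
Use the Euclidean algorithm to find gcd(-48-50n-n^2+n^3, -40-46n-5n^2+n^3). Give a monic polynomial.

1+n

Apply the Euclidean algorithm:
  n^3-n^2-50n-48 = (n^3-5n^2-46n-40) + (4n^2-4n-8)
  n^3-5n^2-46n-40 = ((1/4)n-1)(4n^2-4n-8) + (-48n-48)
  4n^2-4n-8 = (-(1/12)n+1/6)(-48n-48) + (0)
Last nonzero remainder: -48n-48. Dividing through by -48 gives the monic gcd n+1.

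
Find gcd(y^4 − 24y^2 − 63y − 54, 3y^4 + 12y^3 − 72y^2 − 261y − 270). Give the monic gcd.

Apply the Euclidean algorithm:
  y^4 − 24y^2 − 63y − 54 = (1/3)(3y^4 + 12y^3 − 72y^2 − 261y − 270) + (−4y^3 + 24y + 36)
  3y^4 + 12y^3 − 72y^2 − 261y − 270 = (−(3/4)y − 3)(−4y^3 + 24y + 36) + (−54y^2 − 162y − 162)
  −4y^3 + 24y + 36 = ((2/27)y − 2/9)(−54y^2 − 162y − 162) + (0)
Last nonzero remainder: −54y^2 − 162y − 162. Dividing through by −54 gives the monic gcd y^2 + 3y + 3.

y^2 + 3y + 3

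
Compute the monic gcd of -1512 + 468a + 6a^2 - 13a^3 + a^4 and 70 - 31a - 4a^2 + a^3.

Repeated division with remainder:
  a^4 - 13a^3 + 6a^2 + 468a - 1512 = (a - 9)(a^3 - 4a^2 - 31a + 70) + (a^2 + 119a - 882)
  a^3 - 4a^2 - 31a + 70 = (a - 123)(a^2 + 119a - 882) + (15488a - 108416)
  a^2 + 119a - 882 = ((1/15488)a + 63/7744)(15488a - 108416) + (0)
Last nonzero remainder: 15488a - 108416. Dividing through by 15488 gives the monic gcd a - 7.

-7 + a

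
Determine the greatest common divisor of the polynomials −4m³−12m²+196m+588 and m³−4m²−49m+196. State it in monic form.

m²−49

Apply the Euclidean algorithm:
  −4m³−12m²+196m+588 = (−4)(m³−4m²−49m+196) + (−28m²+1372)
  m³−4m²−49m+196 = (−(1/28)m+1/7)(−28m²+1372) + (0)
Last nonzero remainder: −28m²+1372. Dividing through by −28 gives the monic gcd m²−49.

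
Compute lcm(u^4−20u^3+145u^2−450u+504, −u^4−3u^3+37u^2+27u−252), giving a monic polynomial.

By polynomial division,
  u^4−20u^3+145u^2−450u+504 = (−1)(−u^4−3u^3+37u^2+27u−252) + (−23u^3+182u^2−423u+252)
  −u^4−3u^3+37u^2+27u−252 = ((1/23)u+251/529)(−23u^3+182u^2−423u+252) + (−(16380/529)u^2+(114660/529)u−196560/529)
  −23u^3+182u^2−423u+252 = ((12167/16380)u−529/780)(−(16380/529)u^2+(114660/529)u−196560/529) + (0)
Last nonzero remainder: −(16380/529)u^2+(114660/529)u−196560/529. Dividing through by −16380/529 gives the monic gcd u^2−7u+12.
Then lcm(f, g) = f·g / gcd(f, g); expanding and making the result monic gives the answer.

u^6−10u^5−34u^4+580u^3−951u^2−4410u+10584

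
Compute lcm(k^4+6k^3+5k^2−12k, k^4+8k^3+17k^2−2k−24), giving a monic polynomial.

By polynomial division,
  k^4+6k^3+5k^2−12k = (k^4+8k^3+17k^2−2k−24) + (−2k^3−12k^2−10k+24)
  k^4+8k^3+17k^2−2k−24 = (−(1/2)k−1)(−2k^3−12k^2−10k+24) + (0)
Last nonzero remainder: −2k^3−12k^2−10k+24. Dividing through by −2 gives the monic gcd k^3+6k^2+5k−12.
Then lcm(f, g) = f·g / gcd(f, g); expanding and making the result monic gives the answer.

k^5+8k^4+17k^3−2k^2−24k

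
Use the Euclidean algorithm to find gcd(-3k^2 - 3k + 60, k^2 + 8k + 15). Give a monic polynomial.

By polynomial division,
  -3k^2 - 3k + 60 = (-3)(k^2 + 8k + 15) + (21k + 105)
  k^2 + 8k + 15 = ((1/21)k + 1/7)(21k + 105) + (0)
Last nonzero remainder: 21k + 105. Dividing through by 21 gives the monic gcd k + 5.

k + 5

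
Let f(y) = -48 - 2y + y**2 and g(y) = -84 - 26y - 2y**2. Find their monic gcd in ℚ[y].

Repeated division with remainder:
  y**2 - 2y - 48 = (-1/2)(-2y**2 - 26y - 84) + (-15y - 90)
  -2y**2 - 26y - 84 = ((2/15)y + 14/15)(-15y - 90) + (0)
Last nonzero remainder: -15y - 90. Dividing through by -15 gives the monic gcd y + 6.

6 + y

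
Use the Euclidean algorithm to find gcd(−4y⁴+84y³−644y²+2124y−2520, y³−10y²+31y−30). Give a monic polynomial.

y²−8y+15

By polynomial division,
  −4y⁴+84y³−644y²+2124y−2520 = (−4y+44)(y³−10y²+31y−30) + (−80y²+640y−1200)
  y³−10y²+31y−30 = (−(1/80)y+1/40)(−80y²+640y−1200) + (0)
Last nonzero remainder: −80y²+640y−1200. Dividing through by −80 gives the monic gcd y²−8y+15.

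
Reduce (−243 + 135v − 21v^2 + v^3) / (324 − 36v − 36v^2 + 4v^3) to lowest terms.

By polynomial division,
  v^3 − 21v^2 + 135v − 243 = (1/4)(4v^3 − 36v^2 − 36v + 324) + (−12v^2 + 144v − 324)
  4v^3 − 36v^2 − 36v + 324 = (−(1/3)v − 1)(−12v^2 + 144v − 324) + (0)
Last nonzero remainder: −12v^2 + 144v − 324. Dividing through by −12 gives the monic gcd v^2 − 12v + 27.
Cancel v^2 − 12v + 27 from numerator and denominator to get the reduced form.

(−9 + v)/(12 + 4v)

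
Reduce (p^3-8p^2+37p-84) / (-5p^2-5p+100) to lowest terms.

(-p^2+4p-21)/(5p+25)

Euclidean algorithm in ℚ[p]:
  p^3-8p^2+37p-84 = (-(1/5)p+9/5)(-5p^2-5p+100) + (66p-264)
  -5p^2-5p+100 = (-(5/66)p-25/66)(66p-264) + (0)
Last nonzero remainder: 66p-264. Dividing through by 66 gives the monic gcd p-4.
Cancel p-4 from numerator and denominator to get the reduced form.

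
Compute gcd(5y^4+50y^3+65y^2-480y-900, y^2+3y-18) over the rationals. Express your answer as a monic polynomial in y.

Euclidean algorithm in ℚ[y]:
  5y^4+50y^3+65y^2-480y-900 = (5y^2+35y+50)(y^2+3y-18) + (0)
The last nonzero remainder y^2+3y-18 is already monic.

y^2+3y-18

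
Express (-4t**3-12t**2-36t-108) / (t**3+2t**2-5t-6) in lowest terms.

(-4t**2-36)/(t**2-t-2)

Apply the Euclidean algorithm:
  -4t**3-12t**2-36t-108 = (-4)(t**3+2t**2-5t-6) + (-4t**2-56t-132)
  t**3+2t**2-5t-6 = (-(1/4)t+3)(-4t**2-56t-132) + (130t+390)
  -4t**2-56t-132 = (-(2/65)t-22/65)(130t+390) + (0)
Last nonzero remainder: 130t+390. Dividing through by 130 gives the monic gcd t+3.
Cancel t+3 from numerator and denominator to get the reduced form.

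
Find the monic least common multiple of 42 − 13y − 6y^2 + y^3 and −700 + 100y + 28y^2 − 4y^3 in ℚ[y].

−1050 + 325y + 192y^2 − 38y^3 − 6y^4 + y^5

By polynomial division,
  y^3 − 6y^2 − 13y + 42 = (−1/4)(−4y^3 + 28y^2 + 100y − 700) + (y^2 + 12y − 133)
  −4y^3 + 28y^2 + 100y − 700 = (−4y + 76)(y^2 + 12y − 133) + (−1344y + 9408)
  y^2 + 12y − 133 = (−(1/1344)y − 19/1344)(−1344y + 9408) + (0)
Last nonzero remainder: −1344y + 9408. Dividing through by −1344 gives the monic gcd y − 7.
Then lcm(f, g) = f·g / gcd(f, g); expanding and making the result monic gives the answer.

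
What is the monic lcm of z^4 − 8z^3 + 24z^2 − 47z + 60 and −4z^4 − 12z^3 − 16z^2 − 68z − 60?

z^6 − 4z^5 − 5z^4 + 25z^3 − 56z^2 + 99z + 180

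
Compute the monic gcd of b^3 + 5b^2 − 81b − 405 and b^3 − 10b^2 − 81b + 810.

b^2 − 81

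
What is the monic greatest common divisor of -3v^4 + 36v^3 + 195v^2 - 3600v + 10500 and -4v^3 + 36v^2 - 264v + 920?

By polynomial division,
  -3v^4 + 36v^3 + 195v^2 - 3600v + 10500 = ((3/4)v - 9/4)(-4v^3 + 36v^2 - 264v + 920) + (474v^2 - 4884v + 12570)
  -4v^3 + 36v^2 - 264v + 920 = (-(2/237)v - 206/18723)(474v^2 - 4884v + 12570) + (-(1320972/6241)v + 6604860/6241)
  474v^2 - 4884v + 12570 = (-(493039/220162)v + 2614979/220162)(-(1320972/6241)v + 6604860/6241) + (0)
Last nonzero remainder: -(1320972/6241)v + 6604860/6241. Dividing through by -1320972/6241 gives the monic gcd v - 5.

v - 5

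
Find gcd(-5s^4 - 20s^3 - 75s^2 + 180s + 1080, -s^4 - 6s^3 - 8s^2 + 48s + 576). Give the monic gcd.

s^2 + 4s + 24

Apply the Euclidean algorithm:
  -5s^4 - 20s^3 - 75s^2 + 180s + 1080 = (5)(-s^4 - 6s^3 - 8s^2 + 48s + 576) + (10s^3 - 35s^2 - 60s - 1800)
  -s^4 - 6s^3 - 8s^2 + 48s + 576 = (-(1/10)s - 19/20)(10s^3 - 35s^2 - 60s - 1800) + (-(189/4)s^2 - 189s - 1134)
  10s^3 - 35s^2 - 60s - 1800 = (-(40/189)s + 100/63)(-(189/4)s^2 - 189s - 1134) + (0)
Last nonzero remainder: -(189/4)s^2 - 189s - 1134. Dividing through by -189/4 gives the monic gcd s^2 + 4s + 24.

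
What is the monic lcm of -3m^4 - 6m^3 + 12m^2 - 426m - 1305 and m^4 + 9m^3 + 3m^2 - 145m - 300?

m^6 + 3m^5 - 22m^4 + 98m^3 + 657m^2 - 2405m - 8700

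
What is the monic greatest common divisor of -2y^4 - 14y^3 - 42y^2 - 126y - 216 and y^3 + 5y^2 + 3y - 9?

y + 3

Euclidean algorithm in ℚ[y]:
  -2y^4 - 14y^3 - 42y^2 - 126y - 216 = (-2y - 4)(y^3 + 5y^2 + 3y - 9) + (-16y^2 - 132y - 252)
  y^3 + 5y^2 + 3y - 9 = (-(1/16)y + 13/64)(-16y^2 - 132y - 252) + ((225/16)y + 675/16)
  -16y^2 - 132y - 252 = (-(256/225)y - 448/75)((225/16)y + 675/16) + (0)
Last nonzero remainder: (225/16)y + 675/16. Dividing through by 225/16 gives the monic gcd y + 3.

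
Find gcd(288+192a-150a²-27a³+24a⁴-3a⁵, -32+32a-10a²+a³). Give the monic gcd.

Repeated division with remainder:
  -3a⁵+24a⁴-27a³-150a²+192a+288 = (-3a²-6a+9)(a³-10a²+32a-32) + (36a²-288a+576)
  a³-10a²+32a-32 = ((1/36)a-1/18)(36a²-288a+576) + (0)
Last nonzero remainder: 36a²-288a+576. Dividing through by 36 gives the monic gcd a²-8a+16.

16-8a+a²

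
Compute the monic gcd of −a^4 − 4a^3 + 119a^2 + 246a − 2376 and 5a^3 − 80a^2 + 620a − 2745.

Repeated division with remainder:
  −a^4 − 4a^3 + 119a^2 + 246a − 2376 = (−(1/5)a − 4)(5a^3 − 80a^2 + 620a − 2745) + (−77a^2 + 2177a − 13356)
  5a^3 − 80a^2 + 620a − 2745 = (−(5/77)a − 675/847)(−77a^2 + 2177a − 13356) + ((180005/121)a − 1620045/121)
  −77a^2 + 2177a − 13356 = (−(1331/25715)a + 25652/25715)((180005/121)a − 1620045/121) + (0)
Last nonzero remainder: (180005/121)a − 1620045/121. Dividing through by 180005/121 gives the monic gcd a − 9.

a − 9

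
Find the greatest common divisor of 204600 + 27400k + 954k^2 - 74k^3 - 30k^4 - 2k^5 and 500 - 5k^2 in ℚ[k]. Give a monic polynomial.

-100 + k^2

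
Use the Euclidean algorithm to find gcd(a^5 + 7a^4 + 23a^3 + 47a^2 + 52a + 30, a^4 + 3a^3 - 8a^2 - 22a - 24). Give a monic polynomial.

Euclidean algorithm in ℚ[a]:
  a^5 + 7a^4 + 23a^3 + 47a^2 + 52a + 30 = (a + 4)(a^4 + 3a^3 - 8a^2 - 22a - 24) + (19a^3 + 101a^2 + 164a + 126)
  a^4 + 3a^3 - 8a^2 - 22a - 24 = ((1/19)a - 44/361)(19a^3 + 101a^2 + 164a + 126) + (-(1560/361)a^2 - (3120/361)a - 3120/361)
  19a^3 + 101a^2 + 164a + 126 = (-(6859/1560)a - 7581/520)(-(1560/361)a^2 - (3120/361)a - 3120/361) + (0)
Last nonzero remainder: -(1560/361)a^2 - (3120/361)a - 3120/361. Dividing through by -1560/361 gives the monic gcd a^2 + 2a + 2.

a^2 + 2a + 2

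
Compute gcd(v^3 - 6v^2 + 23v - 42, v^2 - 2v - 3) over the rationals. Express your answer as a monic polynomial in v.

v - 3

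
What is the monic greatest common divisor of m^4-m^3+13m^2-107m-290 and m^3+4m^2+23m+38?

Apply the Euclidean algorithm:
  m^4-m^3+13m^2-107m-290 = (m-5)(m^3+4m^2+23m+38) + (10m^2-30m-100)
  m^3+4m^2+23m+38 = ((1/10)m+7/10)(10m^2-30m-100) + (54m+108)
  10m^2-30m-100 = ((5/27)m-25/27)(54m+108) + (0)
Last nonzero remainder: 54m+108. Dividing through by 54 gives the monic gcd m+2.

m+2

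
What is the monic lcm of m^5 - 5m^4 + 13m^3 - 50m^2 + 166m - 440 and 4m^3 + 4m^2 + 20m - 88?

m^6 - 7m^5 + 23m^4 - 76m^3 + 266m^2 - 772m + 880

Apply the Euclidean algorithm:
  m^5 - 5m^4 + 13m^3 - 50m^2 + 166m - 440 = ((1/4)m^2 - (3/2)m + 7/2)(4m^3 + 4m^2 + 20m - 88) + (-12m^2 - 36m - 132)
  4m^3 + 4m^2 + 20m - 88 = (-(1/3)m + 2/3)(-12m^2 - 36m - 132) + (0)
Last nonzero remainder: -12m^2 - 36m - 132. Dividing through by -12 gives the monic gcd m^2 + 3m + 11.
Then lcm(f, g) = f·g / gcd(f, g); expanding and making the result monic gives the answer.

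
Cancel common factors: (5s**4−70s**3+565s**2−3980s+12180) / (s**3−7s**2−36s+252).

(5s**2−5s+290)/(s+6)

Apply the Euclidean algorithm:
  5s**4−70s**3+565s**2−3980s+12180 = (5s−35)(s**3−7s**2−36s+252) + (500s**2−6500s+21000)
  s**3−7s**2−36s+252 = ((1/500)s+3/250)(500s**2−6500s+21000) + (0)
Last nonzero remainder: 500s**2−6500s+21000. Dividing through by 500 gives the monic gcd s**2−13s+42.
Cancel s**2−13s+42 from numerator and denominator to get the reduced form.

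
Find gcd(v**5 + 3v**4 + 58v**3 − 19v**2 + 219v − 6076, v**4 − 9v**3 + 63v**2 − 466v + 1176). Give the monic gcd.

v**3 − 3v**2 + 45v − 196

By polynomial division,
  v**5 + 3v**4 + 58v**3 − 19v**2 + 219v − 6076 = (v + 12)(v**4 − 9v**3 + 63v**2 − 466v + 1176) + (103v**3 − 309v**2 + 4635v − 20188)
  v**4 − 9v**3 + 63v**2 − 466v + 1176 = ((1/103)v − 6/103)(103v**3 − 309v**2 + 4635v − 20188) + (0)
Last nonzero remainder: 103v**3 − 309v**2 + 4635v − 20188. Dividing through by 103 gives the monic gcd v**3 − 3v**2 + 45v − 196.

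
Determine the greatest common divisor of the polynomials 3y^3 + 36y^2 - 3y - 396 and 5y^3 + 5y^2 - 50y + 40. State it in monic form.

Euclidean algorithm in ℚ[y]:
  3y^3 + 36y^2 - 3y - 396 = (3/5)(5y^3 + 5y^2 - 50y + 40) + (33y^2 + 27y - 420)
  5y^3 + 5y^2 - 50y + 40 = ((5/33)y + 10/363)(33y^2 + 27y - 420) + ((1560/121)y + 6240/121)
  33y^2 + 27y - 420 = ((1331/520)y - 847/104)((1560/121)y + 6240/121) + (0)
Last nonzero remainder: (1560/121)y + 6240/121. Dividing through by 1560/121 gives the monic gcd y + 4.

y + 4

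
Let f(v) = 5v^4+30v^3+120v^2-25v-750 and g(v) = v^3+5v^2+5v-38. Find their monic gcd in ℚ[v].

v-2

Apply the Euclidean algorithm:
  5v^4+30v^3+120v^2-25v-750 = (5v+5)(v^3+5v^2+5v-38) + (70v^2+140v-560)
  v^3+5v^2+5v-38 = ((1/70)v+3/70)(70v^2+140v-560) + (7v-14)
  70v^2+140v-560 = (10v+40)(7v-14) + (0)
Last nonzero remainder: 7v-14. Dividing through by 7 gives the monic gcd v-2.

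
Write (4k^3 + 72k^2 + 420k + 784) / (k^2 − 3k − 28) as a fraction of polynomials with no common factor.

(4k^2 + 56k + 196)/(k − 7)

Euclidean algorithm in ℚ[k]:
  4k^3 + 72k^2 + 420k + 784 = (4k + 84)(k^2 − 3k − 28) + (784k + 3136)
  k^2 − 3k − 28 = ((1/784)k − 1/112)(784k + 3136) + (0)
Last nonzero remainder: 784k + 3136. Dividing through by 784 gives the monic gcd k + 4.
Cancel k + 4 from numerator and denominator to get the reduced form.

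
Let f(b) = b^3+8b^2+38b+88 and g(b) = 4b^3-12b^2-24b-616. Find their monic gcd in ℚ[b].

b^2+4b+22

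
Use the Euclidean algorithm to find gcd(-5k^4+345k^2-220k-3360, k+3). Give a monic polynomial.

k+3

Apply the Euclidean algorithm:
  -5k^4+345k^2-220k-3360 = (-5k^3+15k^2+300k-1120)(k+3) + (0)
The last nonzero remainder k+3 is already monic.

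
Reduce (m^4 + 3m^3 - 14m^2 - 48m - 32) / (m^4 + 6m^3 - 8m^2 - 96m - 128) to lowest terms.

(m + 1)/(m + 4)

Euclidean algorithm in ℚ[m]:
  m^4 + 3m^3 - 14m^2 - 48m - 32 = (m^4 + 6m^3 - 8m^2 - 96m - 128) + (-3m^3 - 6m^2 + 48m + 96)
  m^4 + 6m^3 - 8m^2 - 96m - 128 = (-(1/3)m - 4/3)(-3m^3 - 6m^2 + 48m + 96) + (0)
Last nonzero remainder: -3m^3 - 6m^2 + 48m + 96. Dividing through by -3 gives the monic gcd m^3 + 2m^2 - 16m - 32.
Cancel m^3 + 2m^2 - 16m - 32 from numerator and denominator to get the reduced form.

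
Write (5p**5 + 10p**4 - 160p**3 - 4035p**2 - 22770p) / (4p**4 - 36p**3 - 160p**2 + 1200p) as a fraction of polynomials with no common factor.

By polynomial division,
  5p**5 + 10p**4 - 160p**3 - 4035p**2 - 22770p = ((5/4)p + 55/4)(4p**4 - 36p**3 - 160p**2 + 1200p) + (535p**3 - 3335p**2 - 39270p)
  4p**4 - 36p**3 - 160p**2 + 1200p = ((4/535)p - 1184/57245)(535p**3 - 3335p**2 - 39270p) + ((739944/11449)p**2 + (4439664/11449)p)
  535p**3 - 3335p**2 - 39270p = ((6125215/739944)p - 74933705/739944)((739944/11449)p**2 + (4439664/11449)p) + (0)
Last nonzero remainder: (739944/11449)p**2 + (4439664/11449)p. Dividing through by 739944/11449 gives the monic gcd p**2 + 6p.
Cancel p**2 + 6p from numerator and denominator to get the reduced form.

(5p**3 - 20p**2 - 40p - 3795)/(4p**2 - 60p + 200)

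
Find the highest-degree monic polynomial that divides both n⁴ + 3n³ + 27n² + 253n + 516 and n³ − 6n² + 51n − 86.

n² − 4n + 43

Euclidean algorithm in ℚ[n]:
  n⁴ + 3n³ + 27n² + 253n + 516 = (n + 9)(n³ − 6n² + 51n − 86) + (30n² − 120n + 1290)
  n³ − 6n² + 51n − 86 = ((1/30)n − 1/15)(30n² − 120n + 1290) + (0)
Last nonzero remainder: 30n² − 120n + 1290. Dividing through by 30 gives the monic gcd n² − 4n + 43.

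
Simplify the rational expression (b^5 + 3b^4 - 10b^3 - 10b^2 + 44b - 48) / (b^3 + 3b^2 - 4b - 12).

Euclidean algorithm in ℚ[b]:
  b^5 + 3b^4 - 10b^3 - 10b^2 + 44b - 48 = (b^2 - 6)(b^3 + 3b^2 - 4b - 12) + (20b^2 + 20b - 120)
  b^3 + 3b^2 - 4b - 12 = ((1/20)b + 1/10)(20b^2 + 20b - 120) + (0)
Last nonzero remainder: 20b^2 + 20b - 120. Dividing through by 20 gives the monic gcd b^2 + b - 6.
Cancel b^2 + b - 6 from numerator and denominator to get the reduced form.

(b^3 + 2b^2 - 6b + 8)/(b + 2)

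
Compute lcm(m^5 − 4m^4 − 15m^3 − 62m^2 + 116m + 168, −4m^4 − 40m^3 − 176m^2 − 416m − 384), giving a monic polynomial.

Euclidean algorithm in ℚ[m]:
  m^5 − 4m^4 − 15m^3 − 62m^2 + 116m + 168 = (−(1/4)m + 7/2)(−4m^4 − 40m^3 − 176m^2 − 416m − 384) + (81m^3 + 450m^2 + 1476m + 1512)
  −4m^4 − 40m^3 − 176m^2 − 416m − 384 = (−(4/81)m − 160/729)(81m^3 + 450m^2 + 1476m + 1512) + (−(352/81)m^2 − (1408/81)m − 1408/27)
  81m^3 + 450m^2 + 1476m + 1512 = (−(6561/352)m − 5103/176)(−(352/81)m^2 − (1408/81)m − 1408/27) + (0)
Last nonzero remainder: −(352/81)m^2 − (1408/81)m − 1408/27. Dividing through by −352/81 gives the monic gcd m^2 + 4m + 12.
Then lcm(f, g) = f·g / gcd(f, g); expanding and making the result monic gives the answer.

m^7 + 2m^6 − 31m^5 − 184m^4 − 376m^3 + 368m^2 + 1936m + 1344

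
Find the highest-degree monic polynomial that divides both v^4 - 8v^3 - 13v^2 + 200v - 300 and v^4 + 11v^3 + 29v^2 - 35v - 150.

v^2 + 3v - 10

Repeated division with remainder:
  v^4 - 8v^3 - 13v^2 + 200v - 300 = (v^4 + 11v^3 + 29v^2 - 35v - 150) + (-19v^3 - 42v^2 + 235v - 150)
  v^4 + 11v^3 + 29v^2 - 35v - 150 = (-(1/19)v - 167/361)(-19v^3 - 42v^2 + 235v - 150) + ((7920/361)v^2 + (23760/361)v - 79200/361)
  -19v^3 - 42v^2 + 235v - 150 = (-(6859/7920)v + 361/528)((7920/361)v^2 + (23760/361)v - 79200/361) + (0)
Last nonzero remainder: (7920/361)v^2 + (23760/361)v - 79200/361. Dividing through by 7920/361 gives the monic gcd v^2 + 3v - 10.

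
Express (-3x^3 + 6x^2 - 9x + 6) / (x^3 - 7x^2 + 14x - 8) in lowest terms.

(-3x^2 + 3x - 6)/(x^2 - 6x + 8)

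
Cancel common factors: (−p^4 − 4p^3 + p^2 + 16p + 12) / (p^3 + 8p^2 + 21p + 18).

(−p^2 + p + 2)/(p + 3)

Apply the Euclidean algorithm:
  −p^4 − 4p^3 + p^2 + 16p + 12 = (−p + 4)(p^3 + 8p^2 + 21p + 18) + (−10p^2 − 50p − 60)
  p^3 + 8p^2 + 21p + 18 = (−(1/10)p − 3/10)(−10p^2 − 50p − 60) + (0)
Last nonzero remainder: −10p^2 − 50p − 60. Dividing through by −10 gives the monic gcd p^2 + 5p + 6.
Cancel p^2 + 5p + 6 from numerator and denominator to get the reduced form.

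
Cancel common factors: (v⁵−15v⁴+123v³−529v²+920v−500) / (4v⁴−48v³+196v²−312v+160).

(v²−7v+50)/(4v−16)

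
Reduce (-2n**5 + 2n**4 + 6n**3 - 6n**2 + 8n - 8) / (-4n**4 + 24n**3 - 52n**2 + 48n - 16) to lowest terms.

(n**3 + 2n**2 + n + 2)/(2n**2 - 6n + 4)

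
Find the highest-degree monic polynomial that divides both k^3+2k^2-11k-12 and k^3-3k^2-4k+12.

k-3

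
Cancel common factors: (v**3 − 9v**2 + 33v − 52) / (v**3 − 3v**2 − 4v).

Apply the Euclidean algorithm:
  v**3 − 9v**2 + 33v − 52 = (v**3 − 3v**2 − 4v) + (−6v**2 + 37v − 52)
  v**3 − 3v**2 − 4v = (−(1/6)v − 19/36)(−6v**2 + 37v − 52) + ((247/36)v − 247/9)
  −6v**2 + 37v − 52 = (−(216/247)v + 36/19)((247/36)v − 247/9) + (0)
Last nonzero remainder: (247/36)v − 247/9. Dividing through by 247/36 gives the monic gcd v − 4.
Cancel v − 4 from numerator and denominator to get the reduced form.

(v**2 − 5v + 13)/(v**2 + v)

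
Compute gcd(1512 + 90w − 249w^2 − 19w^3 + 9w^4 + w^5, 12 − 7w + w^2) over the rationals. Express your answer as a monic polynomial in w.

Euclidean algorithm in ℚ[w]:
  w^5 + 9w^4 − 19w^3 − 249w^2 + 90w + 1512 = (w^3 + 16w^2 + 81w + 126)(w^2 − 7w + 12) + (0)
The last nonzero remainder w^2 − 7w + 12 is already monic.

12 − 7w + w^2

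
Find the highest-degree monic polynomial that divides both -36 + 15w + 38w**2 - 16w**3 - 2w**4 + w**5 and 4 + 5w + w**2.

4 + 5w + w**2

By polynomial division,
  w**5 - 2w**4 - 16w**3 + 38w**2 + 15w - 36 = (w**3 - 7w**2 + 15w - 9)(w**2 + 5w + 4) + (0)
The last nonzero remainder w**2 + 5w + 4 is already monic.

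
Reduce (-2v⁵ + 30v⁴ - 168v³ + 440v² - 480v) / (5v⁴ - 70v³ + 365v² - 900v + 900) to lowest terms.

By polynomial division,
  -2v⁵ + 30v⁴ - 168v³ + 440v² - 480v = (-(2/5)v + 2/5)(5v⁴ - 70v³ + 365v² - 900v + 900) + (6v³ - 66v² + 240v - 360)
  5v⁴ - 70v³ + 365v² - 900v + 900 = ((5/6)v - 5/2)(6v³ - 66v² + 240v - 360) + (0)
Last nonzero remainder: 6v³ - 66v² + 240v - 360. Dividing through by 6 gives the monic gcd v³ - 11v² + 40v - 60.
Cancel v³ - 11v² + 40v - 60 from numerator and denominator to get the reduced form.

(-2v² + 8v)/(5v - 15)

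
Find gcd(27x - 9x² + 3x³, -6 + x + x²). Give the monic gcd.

1

By polynomial division,
  3x³ - 9x² + 27x = (3x - 12)(x² + x - 6) + (57x - 72)
  x² + x - 6 = ((1/57)x + 43/1083)(57x - 72) + (-1134/361)
  57x - 72 = (-(6859/378)x + 1444/63)(-1134/361) + (0)
The last nonzero remainder is the constant -1134/361, so the polynomials are coprime and gcd = 1.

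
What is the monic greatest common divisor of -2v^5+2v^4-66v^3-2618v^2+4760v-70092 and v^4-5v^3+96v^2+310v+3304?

v^2-10v+118

By polynomial division,
  -2v^5+2v^4-66v^3-2618v^2+4760v-70092 = (-2v-8)(v^4-5v^3+96v^2+310v+3304) + (86v^3-1230v^2+13848v-43660)
  v^4-5v^3+96v^2+310v+3304 = ((1/86)v+200/1849)(86v^3-1230v^2+13848v-43660) + ((125772/1849)v^2-(1257720/1849)v+14841096/1849)
  86v^3-1230v^2+13848v-43660 = ((79507/62886)v-342065/62886)((125772/1849)v^2-(1257720/1849)v+14841096/1849) + (0)
Last nonzero remainder: (125772/1849)v^2-(1257720/1849)v+14841096/1849. Dividing through by 125772/1849 gives the monic gcd v^2-10v+118.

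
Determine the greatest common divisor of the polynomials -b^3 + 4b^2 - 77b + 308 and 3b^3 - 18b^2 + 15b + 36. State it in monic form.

Apply the Euclidean algorithm:
  -b^3 + 4b^2 - 77b + 308 = (-1/3)(3b^3 - 18b^2 + 15b + 36) + (-2b^2 - 72b + 320)
  3b^3 - 18b^2 + 15b + 36 = (-(3/2)b + 63)(-2b^2 - 72b + 320) + (5031b - 20124)
  -2b^2 - 72b + 320 = (-(2/5031)b - 80/5031)(5031b - 20124) + (0)
Last nonzero remainder: 5031b - 20124. Dividing through by 5031 gives the monic gcd b - 4.

b - 4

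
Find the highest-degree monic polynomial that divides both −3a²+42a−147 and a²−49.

a−7

Repeated division with remainder:
  −3a²+42a−147 = (−3)(a²−49) + (42a−294)
  a²−49 = ((1/42)a+1/6)(42a−294) + (0)
Last nonzero remainder: 42a−294. Dividing through by 42 gives the monic gcd a−7.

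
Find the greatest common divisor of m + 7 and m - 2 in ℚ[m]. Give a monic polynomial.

1

Apply the Euclidean algorithm:
  m + 7 = (m - 2) + (9)
  m - 2 = ((1/9)m - 2/9)(9) + (0)
The last nonzero remainder is the constant 9, so the polynomials are coprime and gcd = 1.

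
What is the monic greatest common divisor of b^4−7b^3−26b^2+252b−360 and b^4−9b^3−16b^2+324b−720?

b^3−5b^2−36b+180

Apply the Euclidean algorithm:
  b^4−7b^3−26b^2+252b−360 = (b^4−9b^3−16b^2+324b−720) + (2b^3−10b^2−72b+360)
  b^4−9b^3−16b^2+324b−720 = ((1/2)b−2)(2b^3−10b^2−72b+360) + (0)
Last nonzero remainder: 2b^3−10b^2−72b+360. Dividing through by 2 gives the monic gcd b^3−5b^2−36b+180.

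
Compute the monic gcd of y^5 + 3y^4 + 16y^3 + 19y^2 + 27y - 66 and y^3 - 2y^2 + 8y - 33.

y^2 + y + 11

Repeated division with remainder:
  y^5 + 3y^4 + 16y^3 + 19y^2 + 27y - 66 = (y^2 + 5y + 18)(y^3 - 2y^2 + 8y - 33) + (48y^2 + 48y + 528)
  y^3 - 2y^2 + 8y - 33 = ((1/48)y - 1/16)(48y^2 + 48y + 528) + (0)
Last nonzero remainder: 48y^2 + 48y + 528. Dividing through by 48 gives the monic gcd y^2 + y + 11.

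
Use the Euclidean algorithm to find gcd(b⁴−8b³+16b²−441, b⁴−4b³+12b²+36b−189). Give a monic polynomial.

b³−b²+9b+63

Euclidean algorithm in ℚ[b]:
  b⁴−8b³+16b²−441 = (b⁴−4b³+12b²+36b−189) + (−4b³+4b²−36b−252)
  b⁴−4b³+12b²+36b−189 = (−(1/4)b+3/4)(−4b³+4b²−36b−252) + (0)
Last nonzero remainder: −4b³+4b²−36b−252. Dividing through by −4 gives the monic gcd b³−b²+9b+63.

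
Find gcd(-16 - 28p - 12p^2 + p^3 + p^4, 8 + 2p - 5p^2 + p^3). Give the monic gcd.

-4 - 3p + p^2

Euclidean algorithm in ℚ[p]:
  p^4 + p^3 - 12p^2 - 28p - 16 = (p + 6)(p^3 - 5p^2 + 2p + 8) + (16p^2 - 48p - 64)
  p^3 - 5p^2 + 2p + 8 = ((1/16)p - 1/8)(16p^2 - 48p - 64) + (0)
Last nonzero remainder: 16p^2 - 48p - 64. Dividing through by 16 gives the monic gcd p^2 - 3p - 4.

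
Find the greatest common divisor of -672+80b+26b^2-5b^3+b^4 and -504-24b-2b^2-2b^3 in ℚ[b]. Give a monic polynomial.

42-5b+b^2

By polynomial division,
  b^4-5b^3+26b^2+80b-672 = (-(1/2)b+3)(-2b^3-2b^2-24b-504) + (20b^2-100b+840)
  -2b^3-2b^2-24b-504 = (-(1/10)b-3/5)(20b^2-100b+840) + (0)
Last nonzero remainder: 20b^2-100b+840. Dividing through by 20 gives the monic gcd b^2-5b+42.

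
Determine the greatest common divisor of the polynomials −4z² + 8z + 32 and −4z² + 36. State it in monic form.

Apply the Euclidean algorithm:
  −4z² + 8z + 32 = (−4z² + 36) + (8z − 4)
  −4z² + 36 = (−(1/2)z − 1/4)(8z − 4) + (35)
  8z − 4 = ((8/35)z − 4/35)(35) + (0)
The last nonzero remainder is the constant 35, so the polynomials are coprime and gcd = 1.

1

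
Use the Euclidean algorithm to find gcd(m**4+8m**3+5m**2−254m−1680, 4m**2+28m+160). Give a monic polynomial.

Repeated division with remainder:
  m**4+8m**3+5m**2−254m−1680 = ((1/4)m**2+(1/4)m−21/2)(4m**2+28m+160) + (0)
Last nonzero remainder: 4m**2+28m+160. Dividing through by 4 gives the monic gcd m**2+7m+40.

m**2+7m+40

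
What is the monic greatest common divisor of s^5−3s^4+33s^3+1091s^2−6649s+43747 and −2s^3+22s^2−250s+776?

Repeated division with remainder:
  s^5−3s^4+33s^3+1091s^2−6649s+43747 = (−(1/2)s^2−4s+2)(−2s^3+22s^2−250s+776) + (435s^2−3045s+42195)
  −2s^3+22s^2−250s+776 = (−(2/435)s+8/435)(435s^2−3045s+42195) + (0)
Last nonzero remainder: 435s^2−3045s+42195. Dividing through by 435 gives the monic gcd s^2−7s+97.

s^2−7s+97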